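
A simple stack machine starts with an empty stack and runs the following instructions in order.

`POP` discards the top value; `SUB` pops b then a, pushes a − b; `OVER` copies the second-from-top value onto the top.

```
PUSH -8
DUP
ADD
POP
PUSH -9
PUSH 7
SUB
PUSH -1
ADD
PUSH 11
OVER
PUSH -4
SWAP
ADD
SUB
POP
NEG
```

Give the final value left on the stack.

17

PUSH -8 : [-8]
DUP     : [-8, -8]
ADD     : [-16]
POP     : []
PUSH -9 : [-9]
PUSH 7  : [-9, 7]
SUB     : [-16]
PUSH -1 : [-16, -1]
ADD     : [-17]
PUSH 11 : [-17, 11]
OVER    : [-17, 11, -17]
PUSH -4 : [-17, 11, -17, -4]
SWAP    : [-17, 11, -4, -17]
ADD     : [-17, 11, -21]
SUB     : [-17, 32]
POP     : [-17]
NEG     : [17]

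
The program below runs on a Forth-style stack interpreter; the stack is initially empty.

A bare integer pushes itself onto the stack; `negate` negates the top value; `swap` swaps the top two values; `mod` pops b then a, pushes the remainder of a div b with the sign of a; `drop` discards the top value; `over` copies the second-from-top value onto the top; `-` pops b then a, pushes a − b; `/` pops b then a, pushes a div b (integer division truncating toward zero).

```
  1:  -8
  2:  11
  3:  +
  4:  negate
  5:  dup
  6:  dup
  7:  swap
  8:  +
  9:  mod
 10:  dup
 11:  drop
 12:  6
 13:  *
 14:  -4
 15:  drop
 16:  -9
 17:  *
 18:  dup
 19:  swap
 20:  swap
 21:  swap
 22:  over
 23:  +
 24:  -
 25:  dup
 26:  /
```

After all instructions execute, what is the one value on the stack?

1

-8     -> -8
11     -> -8 11
+      -> 3
negate -> -3
dup    -> -3 -3
dup    -> -3 -3 -3
swap   -> -3 -3 -3
+      -> -3 -6
mod    -> -3
dup    -> -3 -3
drop   -> -3
6      -> -3 6
*      -> -18
-4     -> -18 -4
drop   -> -18
-9     -> -18 -9
*      -> 162
dup    -> 162 162
swap   -> 162 162
swap   -> 162 162
swap   -> 162 162
over   -> 162 162 162
+      -> 162 324
-      -> -162
dup    -> -162 -162
/      -> 1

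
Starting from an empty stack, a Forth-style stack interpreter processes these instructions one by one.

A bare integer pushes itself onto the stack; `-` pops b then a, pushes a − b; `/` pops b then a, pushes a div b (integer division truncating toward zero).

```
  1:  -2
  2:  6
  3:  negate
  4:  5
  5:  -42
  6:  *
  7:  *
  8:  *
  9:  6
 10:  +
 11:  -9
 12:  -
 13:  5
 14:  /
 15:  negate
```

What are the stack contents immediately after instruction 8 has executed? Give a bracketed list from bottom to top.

[-2520]

-2     : [-2]
6      : [-2, 6]
negate : [-2, -6]
5      : [-2, -6, 5]
-42    : [-2, -6, 5, -42]
*      : [-2, -6, -210]
*      : [-2, 1260]
*      : [-2520]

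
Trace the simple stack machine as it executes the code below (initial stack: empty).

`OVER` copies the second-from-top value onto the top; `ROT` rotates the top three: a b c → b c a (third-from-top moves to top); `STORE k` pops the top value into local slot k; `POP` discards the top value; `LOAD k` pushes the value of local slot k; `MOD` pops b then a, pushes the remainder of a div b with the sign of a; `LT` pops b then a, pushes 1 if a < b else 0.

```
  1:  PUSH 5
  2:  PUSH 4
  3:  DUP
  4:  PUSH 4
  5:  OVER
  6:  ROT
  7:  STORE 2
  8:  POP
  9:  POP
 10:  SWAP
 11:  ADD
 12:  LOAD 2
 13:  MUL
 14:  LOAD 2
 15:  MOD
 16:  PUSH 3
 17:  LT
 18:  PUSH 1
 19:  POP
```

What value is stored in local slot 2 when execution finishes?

PUSH 5  -> 5
PUSH 4  -> 5 4
DUP     -> 5 4 4
PUSH 4  -> 5 4 4 4
OVER    -> 5 4 4 4 4
ROT     -> 5 4 4 4 4
STORE 2 -> 5 4 4 4
POP     -> 5 4 4
POP     -> 5 4
SWAP    -> 4 5
ADD     -> 9
LOAD 2  -> 9 4
MUL     -> 36
LOAD 2  -> 36 4
MOD     -> 0
PUSH 3  -> 0 3
LT      -> 1
PUSH 1  -> 1 1
POP     -> 1

4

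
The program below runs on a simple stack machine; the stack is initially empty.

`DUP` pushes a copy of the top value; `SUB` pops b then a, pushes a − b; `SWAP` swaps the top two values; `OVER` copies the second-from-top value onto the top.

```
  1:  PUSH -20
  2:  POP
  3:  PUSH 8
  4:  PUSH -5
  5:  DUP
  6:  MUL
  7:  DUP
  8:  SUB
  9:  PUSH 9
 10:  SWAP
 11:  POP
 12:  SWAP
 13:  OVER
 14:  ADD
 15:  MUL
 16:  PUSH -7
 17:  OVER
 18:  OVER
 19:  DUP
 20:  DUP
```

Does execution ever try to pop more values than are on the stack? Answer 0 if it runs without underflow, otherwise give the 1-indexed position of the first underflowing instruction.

0

PUSH -20  -20
POP       (empty)
PUSH 8    8
PUSH -5   8 -5
DUP       8 -5 -5
MUL       8 25
DUP       8 25 25
SUB       8 0
PUSH 9    8 0 9
SWAP      8 9 0
POP       8 9
SWAP      9 8
OVER      9 8 9
ADD       9 17
MUL       153
PUSH -7   153 -7
OVER      153 -7 153
OVER      153 -7 153 -7
DUP       153 -7 153 -7 -7
DUP       153 -7 153 -7 -7 -7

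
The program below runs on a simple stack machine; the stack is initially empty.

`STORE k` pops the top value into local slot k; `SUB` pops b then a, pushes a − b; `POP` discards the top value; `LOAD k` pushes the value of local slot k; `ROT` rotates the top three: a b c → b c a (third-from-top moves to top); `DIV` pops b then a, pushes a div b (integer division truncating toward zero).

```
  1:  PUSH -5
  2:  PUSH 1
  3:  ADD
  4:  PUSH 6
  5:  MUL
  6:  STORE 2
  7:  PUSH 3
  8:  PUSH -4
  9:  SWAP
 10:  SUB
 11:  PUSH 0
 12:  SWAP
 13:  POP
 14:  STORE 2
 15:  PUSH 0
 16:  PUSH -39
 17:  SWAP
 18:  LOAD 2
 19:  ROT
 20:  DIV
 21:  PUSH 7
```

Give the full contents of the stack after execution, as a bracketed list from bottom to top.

PUSH -5  → -5
PUSH 1   → -5 1
ADD      → -4
PUSH 6   → -4 6
MUL      → -24
STORE 2  → (empty)
PUSH 3   → 3
PUSH -4  → 3 -4
SWAP     → -4 3
SUB      → -7
PUSH 0   → -7 0
SWAP     → 0 -7
POP      → 0
STORE 2  → (empty)
PUSH 0   → 0
PUSH -39 → 0 -39
SWAP     → -39 0
LOAD 2   → -39 0 0
ROT      → 0 0 -39
DIV      → 0 0
PUSH 7   → 0 0 7

[0, 0, 7]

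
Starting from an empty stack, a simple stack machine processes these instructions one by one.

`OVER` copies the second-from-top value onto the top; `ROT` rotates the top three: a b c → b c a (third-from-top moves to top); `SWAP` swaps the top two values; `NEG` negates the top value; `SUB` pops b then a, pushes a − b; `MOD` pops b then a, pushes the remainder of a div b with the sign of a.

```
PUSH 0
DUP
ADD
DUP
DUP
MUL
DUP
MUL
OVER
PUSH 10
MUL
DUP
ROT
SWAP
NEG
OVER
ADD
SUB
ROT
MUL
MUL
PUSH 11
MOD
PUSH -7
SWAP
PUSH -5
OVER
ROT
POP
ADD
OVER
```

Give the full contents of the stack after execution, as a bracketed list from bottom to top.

[-7, -5, -7]

PUSH 0   [0]
DUP      [0, 0]
ADD      [0]
DUP      [0, 0]
DUP      [0, 0, 0]
MUL      [0, 0]
DUP      [0, 0, 0]
MUL      [0, 0]
OVER     [0, 0, 0]
PUSH 10  [0, 0, 0, 10]
MUL      [0, 0, 0]
DUP      [0, 0, 0, 0]
ROT      [0, 0, 0, 0]
SWAP     [0, 0, 0, 0]
NEG      [0, 0, 0, 0]
OVER     [0, 0, 0, 0, 0]
ADD      [0, 0, 0, 0]
SUB      [0, 0, 0]
ROT      [0, 0, 0]
MUL      [0, 0]
MUL      [0]
PUSH 11  [0, 11]
MOD      [0]
PUSH -7  [0, -7]
SWAP     [-7, 0]
PUSH -5  [-7, 0, -5]
OVER     [-7, 0, -5, 0]
ROT      [-7, -5, 0, 0]
POP      [-7, -5, 0]
ADD      [-7, -5]
OVER     [-7, -5, -7]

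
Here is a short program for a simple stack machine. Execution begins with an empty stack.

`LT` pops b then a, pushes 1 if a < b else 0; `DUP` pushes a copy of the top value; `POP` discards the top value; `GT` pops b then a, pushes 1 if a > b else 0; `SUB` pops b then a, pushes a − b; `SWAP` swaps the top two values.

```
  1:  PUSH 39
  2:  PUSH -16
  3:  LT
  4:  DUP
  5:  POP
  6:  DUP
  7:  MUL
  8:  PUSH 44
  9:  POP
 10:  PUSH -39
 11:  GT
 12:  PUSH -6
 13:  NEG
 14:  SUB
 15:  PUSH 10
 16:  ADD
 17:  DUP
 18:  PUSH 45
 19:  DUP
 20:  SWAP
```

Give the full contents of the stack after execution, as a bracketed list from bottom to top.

[5, 5, 45, 45]

PUSH 39  -> 39
PUSH -16 -> 39 -16
LT       -> 0
DUP      -> 0 0
POP      -> 0
DUP      -> 0 0
MUL      -> 0
PUSH 44  -> 0 44
POP      -> 0
PUSH -39 -> 0 -39
GT       -> 1
PUSH -6  -> 1 -6
NEG      -> 1 6
SUB      -> -5
PUSH 10  -> -5 10
ADD      -> 5
DUP      -> 5 5
PUSH 45  -> 5 5 45
DUP      -> 5 5 45 45
SWAP     -> 5 5 45 45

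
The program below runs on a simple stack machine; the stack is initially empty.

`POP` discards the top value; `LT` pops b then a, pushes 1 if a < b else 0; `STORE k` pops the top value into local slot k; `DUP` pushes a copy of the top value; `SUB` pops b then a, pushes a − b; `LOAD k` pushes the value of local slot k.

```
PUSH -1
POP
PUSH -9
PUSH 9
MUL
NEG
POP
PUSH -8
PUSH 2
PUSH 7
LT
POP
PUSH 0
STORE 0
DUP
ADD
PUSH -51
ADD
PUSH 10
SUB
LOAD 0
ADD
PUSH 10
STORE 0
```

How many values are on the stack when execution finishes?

PUSH -1   [-1]
POP       []
PUSH -9   [-9]
PUSH 9    [-9, 9]
MUL       [-81]
NEG       [81]
POP       []
PUSH -8   [-8]
PUSH 2    [-8, 2]
PUSH 7    [-8, 2, 7]
LT        [-8, 1]
POP       [-8]
PUSH 0    [-8, 0]
STORE 0   [-8]
DUP       [-8, -8]
ADD       [-16]
PUSH -51  [-16, -51]
ADD       [-67]
PUSH 10   [-67, 10]
SUB       [-77]
LOAD 0    [-77, 0]
ADD       [-77]
PUSH 10   [-77, 10]
STORE 0   [-77]

1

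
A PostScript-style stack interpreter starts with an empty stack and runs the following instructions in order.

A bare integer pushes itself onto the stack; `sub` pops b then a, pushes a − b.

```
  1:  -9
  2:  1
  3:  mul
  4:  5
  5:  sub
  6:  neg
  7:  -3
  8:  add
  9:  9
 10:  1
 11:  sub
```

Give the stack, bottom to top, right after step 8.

-9   -9
1    -9 1
mul  -9
5    -9 5
sub  -14
neg  14
-3   14 -3
add  11

[11]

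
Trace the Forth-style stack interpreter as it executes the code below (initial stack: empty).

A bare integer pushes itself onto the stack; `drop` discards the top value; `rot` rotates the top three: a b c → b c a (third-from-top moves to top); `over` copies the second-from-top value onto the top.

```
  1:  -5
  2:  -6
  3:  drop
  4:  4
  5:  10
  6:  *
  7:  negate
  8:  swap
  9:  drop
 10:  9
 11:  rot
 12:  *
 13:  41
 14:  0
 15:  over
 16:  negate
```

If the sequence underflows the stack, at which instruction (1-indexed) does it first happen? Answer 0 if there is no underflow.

11

-5      -5
-6      -5 -6
drop    -5
4       -5 4
10      -5 4 10
*       -5 40
negate  -5 -40
swap    -40 -5
drop    -40
9       -40 9
rot  — needs 3 operands, stack has 2 → underflow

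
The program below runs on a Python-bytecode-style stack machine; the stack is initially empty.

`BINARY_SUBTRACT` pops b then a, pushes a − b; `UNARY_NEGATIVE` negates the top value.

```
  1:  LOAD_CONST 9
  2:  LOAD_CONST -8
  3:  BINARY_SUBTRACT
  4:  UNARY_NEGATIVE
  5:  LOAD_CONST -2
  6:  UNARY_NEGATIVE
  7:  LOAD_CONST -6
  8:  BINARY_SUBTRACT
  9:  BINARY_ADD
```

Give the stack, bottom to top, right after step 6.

[-17, 2]

LOAD_CONST 9    → 9
LOAD_CONST -8   → 9 -8
BINARY_SUBTRACT → 17
UNARY_NEGATIVE  → -17
LOAD_CONST -2   → -17 -2
UNARY_NEGATIVE  → -17 2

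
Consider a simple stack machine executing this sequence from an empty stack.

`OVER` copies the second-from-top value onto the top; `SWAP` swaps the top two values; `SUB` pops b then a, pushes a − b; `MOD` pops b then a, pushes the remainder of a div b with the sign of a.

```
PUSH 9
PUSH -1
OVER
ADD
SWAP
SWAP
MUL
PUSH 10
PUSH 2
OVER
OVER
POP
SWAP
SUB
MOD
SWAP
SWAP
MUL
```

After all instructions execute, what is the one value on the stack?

144

PUSH 9  -> 9
PUSH -1 -> 9 -1
OVER    -> 9 -1 9
ADD     -> 9 8
SWAP    -> 8 9
SWAP    -> 9 8
MUL     -> 72
PUSH 10 -> 72 10
PUSH 2  -> 72 10 2
OVER    -> 72 10 2 10
OVER    -> 72 10 2 10 2
POP     -> 72 10 2 10
SWAP    -> 72 10 10 2
SUB     -> 72 10 8
MOD     -> 72 2
SWAP    -> 2 72
SWAP    -> 72 2
MUL     -> 144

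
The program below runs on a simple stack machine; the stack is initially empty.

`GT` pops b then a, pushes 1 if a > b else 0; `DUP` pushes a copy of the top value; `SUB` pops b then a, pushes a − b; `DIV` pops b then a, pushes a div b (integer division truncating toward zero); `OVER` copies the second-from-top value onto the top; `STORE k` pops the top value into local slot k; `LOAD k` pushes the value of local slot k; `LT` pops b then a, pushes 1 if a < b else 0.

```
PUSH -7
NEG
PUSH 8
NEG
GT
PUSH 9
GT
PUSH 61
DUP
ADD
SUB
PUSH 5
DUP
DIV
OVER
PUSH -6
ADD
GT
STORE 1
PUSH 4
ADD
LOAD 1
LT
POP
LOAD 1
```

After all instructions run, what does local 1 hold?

PUSH -7 → [-7]
NEG     → [7]
PUSH 8  → [7, 8]
NEG     → [7, -8]
GT      → [1]
PUSH 9  → [1, 9]
GT      → [0]
PUSH 61 → [0, 61]
DUP     → [0, 61, 61]
ADD     → [0, 122]
SUB     → [-122]
PUSH 5  → [-122, 5]
DUP     → [-122, 5, 5]
DIV     → [-122, 1]
OVER    → [-122, 1, -122]
PUSH -6 → [-122, 1, -122, -6]
ADD     → [-122, 1, -128]
GT      → [-122, 1]
STORE 1 → [-122]
PUSH 4  → [-122, 4]
ADD     → [-118]
LOAD 1  → [-118, 1]
LT      → [1]
POP     → []
LOAD 1  → [1]

1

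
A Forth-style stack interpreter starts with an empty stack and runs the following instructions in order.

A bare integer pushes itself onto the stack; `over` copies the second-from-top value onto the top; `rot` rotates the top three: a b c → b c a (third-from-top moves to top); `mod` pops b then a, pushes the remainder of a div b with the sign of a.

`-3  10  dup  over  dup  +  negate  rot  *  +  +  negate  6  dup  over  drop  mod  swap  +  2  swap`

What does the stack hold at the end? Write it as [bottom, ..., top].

-3     → [-3]
10     → [-3, 10]
dup    → [-3, 10, 10]
over   → [-3, 10, 10, 10]
dup    → [-3, 10, 10, 10, 10]
+      → [-3, 10, 10, 20]
negate → [-3, 10, 10, -20]
rot    → [-3, 10, -20, 10]
*      → [-3, 10, -200]
+      → [-3, -190]
+      → [-193]
negate → [193]
6      → [193, 6]
dup    → [193, 6, 6]
over   → [193, 6, 6, 6]
drop   → [193, 6, 6]
mod    → [193, 0]
swap   → [0, 193]
+      → [193]
2      → [193, 2]
swap   → [2, 193]

[2, 193]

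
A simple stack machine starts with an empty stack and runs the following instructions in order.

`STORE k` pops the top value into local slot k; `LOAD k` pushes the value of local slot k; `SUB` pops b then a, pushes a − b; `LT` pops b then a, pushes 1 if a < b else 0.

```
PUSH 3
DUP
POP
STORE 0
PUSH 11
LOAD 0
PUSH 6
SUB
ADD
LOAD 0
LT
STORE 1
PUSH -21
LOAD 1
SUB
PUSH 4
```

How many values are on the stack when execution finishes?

PUSH 3   -> 3
DUP      -> 3 3
POP      -> 3
STORE 0  -> (empty)
PUSH 11  -> 11
LOAD 0   -> 11 3
PUSH 6   -> 11 3 6
SUB      -> 11 -3
ADD      -> 8
LOAD 0   -> 8 3
LT       -> 0
STORE 1  -> (empty)
PUSH -21 -> -21
LOAD 1   -> -21 0
SUB      -> -21
PUSH 4   -> -21 4

2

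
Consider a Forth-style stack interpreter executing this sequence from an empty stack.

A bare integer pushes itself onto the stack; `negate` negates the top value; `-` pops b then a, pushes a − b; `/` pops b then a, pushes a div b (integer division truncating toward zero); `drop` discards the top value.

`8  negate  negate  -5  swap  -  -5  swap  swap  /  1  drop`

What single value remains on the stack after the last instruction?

8       [8]
negate  [-8]
negate  [8]
-5      [8, -5]
swap    [-5, 8]
-       [-13]
-5      [-13, -5]
swap    [-5, -13]
swap    [-13, -5]
/       [2]
1       [2, 1]
drop    [2]

2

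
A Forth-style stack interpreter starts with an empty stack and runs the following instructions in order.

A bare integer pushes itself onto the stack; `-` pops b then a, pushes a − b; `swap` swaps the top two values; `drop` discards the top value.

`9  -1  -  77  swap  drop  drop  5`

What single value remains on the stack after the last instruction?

9    -> [9]
-1   -> [9, -1]
-    -> [10]
77   -> [10, 77]
swap -> [77, 10]
drop -> [77]
drop -> []
5    -> [5]

5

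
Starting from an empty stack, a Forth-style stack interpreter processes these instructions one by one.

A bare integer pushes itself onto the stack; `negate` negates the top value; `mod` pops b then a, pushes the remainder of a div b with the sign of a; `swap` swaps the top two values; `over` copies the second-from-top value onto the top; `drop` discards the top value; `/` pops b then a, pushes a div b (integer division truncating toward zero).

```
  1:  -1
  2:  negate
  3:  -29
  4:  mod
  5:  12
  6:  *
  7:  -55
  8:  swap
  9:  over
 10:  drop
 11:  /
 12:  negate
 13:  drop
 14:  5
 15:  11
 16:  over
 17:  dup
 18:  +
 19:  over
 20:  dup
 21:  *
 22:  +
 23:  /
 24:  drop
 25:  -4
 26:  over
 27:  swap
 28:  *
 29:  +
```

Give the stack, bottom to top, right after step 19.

[5, 11, 10, 11]

-1     -> -1
negate -> 1
-29    -> 1 -29
mod    -> 1
12     -> 1 12
*      -> 12
-55    -> 12 -55
swap   -> -55 12
over   -> -55 12 -55
drop   -> -55 12
/      -> -4
negate -> 4
drop   -> (empty)
5      -> 5
11     -> 5 11
over   -> 5 11 5
dup    -> 5 11 5 5
+      -> 5 11 10
over   -> 5 11 10 11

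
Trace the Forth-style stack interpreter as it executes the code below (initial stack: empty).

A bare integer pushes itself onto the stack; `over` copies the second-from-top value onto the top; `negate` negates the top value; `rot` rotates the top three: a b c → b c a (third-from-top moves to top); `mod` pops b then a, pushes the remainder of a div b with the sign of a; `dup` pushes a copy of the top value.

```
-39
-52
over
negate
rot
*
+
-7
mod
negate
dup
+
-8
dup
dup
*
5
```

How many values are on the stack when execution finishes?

4

-39    -> [-39]
-52    -> [-39, -52]
over   -> [-39, -52, -39]
negate -> [-39, -52, 39]
rot    -> [-52, 39, -39]
*      -> [-52, -1521]
+      -> [-1573]
-7     -> [-1573, -7]
mod    -> [-5]
negate -> [5]
dup    -> [5, 5]
+      -> [10]
-8     -> [10, -8]
dup    -> [10, -8, -8]
dup    -> [10, -8, -8, -8]
*      -> [10, -8, 64]
5      -> [10, -8, 64, 5]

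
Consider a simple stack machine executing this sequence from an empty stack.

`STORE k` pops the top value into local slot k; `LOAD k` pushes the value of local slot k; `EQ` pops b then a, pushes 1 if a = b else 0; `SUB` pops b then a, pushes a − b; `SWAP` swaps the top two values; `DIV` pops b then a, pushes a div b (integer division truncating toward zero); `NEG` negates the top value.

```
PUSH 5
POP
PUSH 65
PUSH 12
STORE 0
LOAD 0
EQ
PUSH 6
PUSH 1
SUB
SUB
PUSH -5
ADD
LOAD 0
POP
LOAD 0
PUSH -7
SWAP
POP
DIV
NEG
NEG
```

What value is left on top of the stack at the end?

PUSH 5  -> [5]
POP     -> []
PUSH 65 -> [65]
PUSH 12 -> [65, 12]
STORE 0 -> [65]
LOAD 0  -> [65, 12]
EQ      -> [0]
PUSH 6  -> [0, 6]
PUSH 1  -> [0, 6, 1]
SUB     -> [0, 5]
SUB     -> [-5]
PUSH -5 -> [-5, -5]
ADD     -> [-10]
LOAD 0  -> [-10, 12]
POP     -> [-10]
LOAD 0  -> [-10, 12]
PUSH -7 -> [-10, 12, -7]
SWAP    -> [-10, -7, 12]
POP     -> [-10, -7]
DIV     -> [1]
NEG     -> [-1]
NEG     -> [1]

1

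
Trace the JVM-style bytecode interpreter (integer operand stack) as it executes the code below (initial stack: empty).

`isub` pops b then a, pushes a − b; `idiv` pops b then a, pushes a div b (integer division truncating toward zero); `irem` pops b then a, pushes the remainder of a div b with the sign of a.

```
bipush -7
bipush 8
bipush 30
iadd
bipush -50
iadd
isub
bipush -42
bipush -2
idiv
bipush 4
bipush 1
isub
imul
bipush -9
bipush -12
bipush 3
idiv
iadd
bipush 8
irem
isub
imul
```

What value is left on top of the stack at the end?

340

bipush -7  -> -7
bipush 8   -> -7 8
bipush 30  -> -7 8 30
iadd       -> -7 38
bipush -50 -> -7 38 -50
iadd       -> -7 -12
isub       -> 5
bipush -42 -> 5 -42
bipush -2  -> 5 -42 -2
idiv       -> 5 21
bipush 4   -> 5 21 4
bipush 1   -> 5 21 4 1
isub       -> 5 21 3
imul       -> 5 63
bipush -9  -> 5 63 -9
bipush -12 -> 5 63 -9 -12
bipush 3   -> 5 63 -9 -12 3
idiv       -> 5 63 -9 -4
iadd       -> 5 63 -13
bipush 8   -> 5 63 -13 8
irem       -> 5 63 -5
isub       -> 5 68
imul       -> 340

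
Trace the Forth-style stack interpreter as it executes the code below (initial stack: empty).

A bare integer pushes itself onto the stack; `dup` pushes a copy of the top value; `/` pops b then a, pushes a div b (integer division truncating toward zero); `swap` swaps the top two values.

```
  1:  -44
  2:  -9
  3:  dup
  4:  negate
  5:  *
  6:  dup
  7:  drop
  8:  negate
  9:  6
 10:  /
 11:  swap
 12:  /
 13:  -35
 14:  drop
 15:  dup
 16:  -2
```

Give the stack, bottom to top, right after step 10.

[-44, 13]

-44    → -44
-9     → -44 -9
dup    → -44 -9 -9
negate → -44 -9 9
*      → -44 -81
dup    → -44 -81 -81
drop   → -44 -81
negate → -44 81
6      → -44 81 6
/      → -44 13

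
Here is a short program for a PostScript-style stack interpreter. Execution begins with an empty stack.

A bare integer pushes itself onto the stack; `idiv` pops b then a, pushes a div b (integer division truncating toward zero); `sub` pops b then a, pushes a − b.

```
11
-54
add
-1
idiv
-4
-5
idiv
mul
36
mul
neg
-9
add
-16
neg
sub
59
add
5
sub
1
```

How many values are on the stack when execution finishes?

2

11    [11]
-54   [11, -54]
add   [-43]
-1    [-43, -1]
idiv  [43]
-4    [43, -4]
-5    [43, -4, -5]
idiv  [43, 0]
mul   [0]
36    [0, 36]
mul   [0]
neg   [0]
-9    [0, -9]
add   [-9]
-16   [-9, -16]
neg   [-9, 16]
sub   [-25]
59    [-25, 59]
add   [34]
5     [34, 5]
sub   [29]
1     [29, 1]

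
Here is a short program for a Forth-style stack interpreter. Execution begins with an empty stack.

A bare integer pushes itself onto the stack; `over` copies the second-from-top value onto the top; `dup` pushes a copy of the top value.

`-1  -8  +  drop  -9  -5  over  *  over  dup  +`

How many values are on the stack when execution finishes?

3

-1   -> [-1]
-8   -> [-1, -8]
+    -> [-9]
drop -> []
-9   -> [-9]
-5   -> [-9, -5]
over -> [-9, -5, -9]
*    -> [-9, 45]
over -> [-9, 45, -9]
dup  -> [-9, 45, -9, -9]
+    -> [-9, 45, -18]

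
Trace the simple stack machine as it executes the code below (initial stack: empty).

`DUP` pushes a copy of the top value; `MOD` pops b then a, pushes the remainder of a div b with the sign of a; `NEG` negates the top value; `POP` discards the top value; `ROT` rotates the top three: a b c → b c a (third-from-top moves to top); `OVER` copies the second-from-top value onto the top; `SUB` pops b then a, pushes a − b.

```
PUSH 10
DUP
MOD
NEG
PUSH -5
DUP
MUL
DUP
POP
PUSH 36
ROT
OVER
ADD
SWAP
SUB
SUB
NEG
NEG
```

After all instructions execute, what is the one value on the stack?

25

PUSH 10 -> [10]
DUP     -> [10, 10]
MOD     -> [0]
NEG     -> [0]
PUSH -5 -> [0, -5]
DUP     -> [0, -5, -5]
MUL     -> [0, 25]
DUP     -> [0, 25, 25]
POP     -> [0, 25]
PUSH 36 -> [0, 25, 36]
ROT     -> [25, 36, 0]
OVER    -> [25, 36, 0, 36]
ADD     -> [25, 36, 36]
SWAP    -> [25, 36, 36]
SUB     -> [25, 0]
SUB     -> [25]
NEG     -> [-25]
NEG     -> [25]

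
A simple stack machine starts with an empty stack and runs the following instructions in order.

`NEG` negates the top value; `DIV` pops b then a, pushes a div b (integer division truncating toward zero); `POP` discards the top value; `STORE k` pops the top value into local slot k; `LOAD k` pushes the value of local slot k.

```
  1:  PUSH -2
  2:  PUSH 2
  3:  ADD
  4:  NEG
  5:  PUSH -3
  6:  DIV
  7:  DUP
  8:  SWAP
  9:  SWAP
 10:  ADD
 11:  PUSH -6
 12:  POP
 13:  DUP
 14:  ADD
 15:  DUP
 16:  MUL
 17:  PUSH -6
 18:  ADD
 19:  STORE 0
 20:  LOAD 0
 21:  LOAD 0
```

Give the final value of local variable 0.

PUSH -2 -> -2
PUSH 2  -> -2 2
ADD     -> 0
NEG     -> 0
PUSH -3 -> 0 -3
DIV     -> 0
DUP     -> 0 0
SWAP    -> 0 0
SWAP    -> 0 0
ADD     -> 0
PUSH -6 -> 0 -6
POP     -> 0
DUP     -> 0 0
ADD     -> 0
DUP     -> 0 0
MUL     -> 0
PUSH -6 -> 0 -6
ADD     -> -6
STORE 0 -> (empty)
LOAD 0  -> -6
LOAD 0  -> -6 -6

-6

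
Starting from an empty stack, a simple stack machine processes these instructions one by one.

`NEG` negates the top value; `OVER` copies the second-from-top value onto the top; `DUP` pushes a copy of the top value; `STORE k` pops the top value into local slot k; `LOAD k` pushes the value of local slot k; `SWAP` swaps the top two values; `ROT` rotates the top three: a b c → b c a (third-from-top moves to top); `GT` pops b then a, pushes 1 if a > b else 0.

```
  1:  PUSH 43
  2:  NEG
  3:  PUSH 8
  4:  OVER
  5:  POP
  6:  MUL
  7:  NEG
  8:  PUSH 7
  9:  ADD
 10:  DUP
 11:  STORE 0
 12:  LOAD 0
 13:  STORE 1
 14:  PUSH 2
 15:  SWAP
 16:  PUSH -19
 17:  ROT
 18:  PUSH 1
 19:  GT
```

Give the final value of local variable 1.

PUSH 43  → [43]
NEG      → [-43]
PUSH 8   → [-43, 8]
OVER     → [-43, 8, -43]
POP      → [-43, 8]
MUL      → [-344]
NEG      → [344]
PUSH 7   → [344, 7]
ADD      → [351]
DUP      → [351, 351]
STORE 0  → [351]
LOAD 0   → [351, 351]
STORE 1  → [351]
PUSH 2   → [351, 2]
SWAP     → [2, 351]
PUSH -19 → [2, 351, -19]
ROT      → [351, -19, 2]
PUSH 1   → [351, -19, 2, 1]
GT       → [351, -19, 1]

351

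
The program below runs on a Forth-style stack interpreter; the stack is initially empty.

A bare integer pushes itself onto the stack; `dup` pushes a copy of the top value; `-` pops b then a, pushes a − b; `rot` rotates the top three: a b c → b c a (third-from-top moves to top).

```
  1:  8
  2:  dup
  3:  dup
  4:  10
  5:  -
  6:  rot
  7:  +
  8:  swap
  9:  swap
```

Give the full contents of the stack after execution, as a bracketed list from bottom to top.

8    -> 8
dup  -> 8 8
dup  -> 8 8 8
10   -> 8 8 8 10
-    -> 8 8 -2
rot  -> 8 -2 8
+    -> 8 6
swap -> 6 8
swap -> 8 6

[8, 6]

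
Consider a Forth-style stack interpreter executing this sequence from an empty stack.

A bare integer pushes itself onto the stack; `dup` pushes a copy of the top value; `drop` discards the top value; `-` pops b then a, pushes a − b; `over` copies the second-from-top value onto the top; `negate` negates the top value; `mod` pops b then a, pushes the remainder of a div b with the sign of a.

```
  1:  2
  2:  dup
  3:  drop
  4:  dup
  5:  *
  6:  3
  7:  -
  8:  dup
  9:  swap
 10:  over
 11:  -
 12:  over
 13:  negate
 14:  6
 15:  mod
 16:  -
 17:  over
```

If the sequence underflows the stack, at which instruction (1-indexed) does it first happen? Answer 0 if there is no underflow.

2       2
dup     2 2
drop    2
dup     2 2
*       4
3       4 3
-       1
dup     1 1
swap    1 1
over    1 1 1
-       1 0
over    1 0 1
negate  1 0 -1
6       1 0 -1 6
mod     1 0 -1
-       1 1
over    1 1 1

0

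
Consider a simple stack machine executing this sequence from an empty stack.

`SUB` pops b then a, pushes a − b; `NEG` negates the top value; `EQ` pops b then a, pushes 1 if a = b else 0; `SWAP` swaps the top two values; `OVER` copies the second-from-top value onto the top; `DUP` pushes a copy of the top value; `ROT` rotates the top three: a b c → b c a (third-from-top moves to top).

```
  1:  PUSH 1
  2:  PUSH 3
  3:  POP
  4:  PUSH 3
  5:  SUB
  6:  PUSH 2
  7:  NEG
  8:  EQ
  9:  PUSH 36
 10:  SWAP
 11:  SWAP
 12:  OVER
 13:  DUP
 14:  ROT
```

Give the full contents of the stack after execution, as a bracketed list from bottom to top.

[1, 1, 1, 36]

PUSH 1   1
PUSH 3   1 3
POP      1
PUSH 3   1 3
SUB      -2
PUSH 2   -2 2
NEG      -2 -2
EQ       1
PUSH 36  1 36
SWAP     36 1
SWAP     1 36
OVER     1 36 1
DUP      1 36 1 1
ROT      1 1 1 36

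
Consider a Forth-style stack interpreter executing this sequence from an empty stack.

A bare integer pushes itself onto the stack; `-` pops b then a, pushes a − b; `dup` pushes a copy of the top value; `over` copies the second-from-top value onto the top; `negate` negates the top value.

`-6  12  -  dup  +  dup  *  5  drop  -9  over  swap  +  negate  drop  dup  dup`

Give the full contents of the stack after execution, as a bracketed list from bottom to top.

-6     -> [-6]
12     -> [-6, 12]
-      -> [-18]
dup    -> [-18, -18]
+      -> [-36]
dup    -> [-36, -36]
*      -> [1296]
5      -> [1296, 5]
drop   -> [1296]
-9     -> [1296, -9]
over   -> [1296, -9, 1296]
swap   -> [1296, 1296, -9]
+      -> [1296, 1287]
negate -> [1296, -1287]
drop   -> [1296]
dup    -> [1296, 1296]
dup    -> [1296, 1296, 1296]

[1296, 1296, 1296]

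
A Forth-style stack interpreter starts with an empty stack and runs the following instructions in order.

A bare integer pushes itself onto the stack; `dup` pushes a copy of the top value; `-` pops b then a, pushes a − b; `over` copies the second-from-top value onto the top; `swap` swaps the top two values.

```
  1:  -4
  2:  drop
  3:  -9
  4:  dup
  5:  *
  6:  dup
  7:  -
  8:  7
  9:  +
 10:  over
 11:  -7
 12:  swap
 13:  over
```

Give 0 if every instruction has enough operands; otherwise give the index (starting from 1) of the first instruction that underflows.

10

-4    [-4]
drop  []
-9    [-9]
dup   [-9, -9]
*     [81]
dup   [81, 81]
-     [0]
7     [0, 7]
+     [7]
over  — needs 2 operands, stack has 1 → underflow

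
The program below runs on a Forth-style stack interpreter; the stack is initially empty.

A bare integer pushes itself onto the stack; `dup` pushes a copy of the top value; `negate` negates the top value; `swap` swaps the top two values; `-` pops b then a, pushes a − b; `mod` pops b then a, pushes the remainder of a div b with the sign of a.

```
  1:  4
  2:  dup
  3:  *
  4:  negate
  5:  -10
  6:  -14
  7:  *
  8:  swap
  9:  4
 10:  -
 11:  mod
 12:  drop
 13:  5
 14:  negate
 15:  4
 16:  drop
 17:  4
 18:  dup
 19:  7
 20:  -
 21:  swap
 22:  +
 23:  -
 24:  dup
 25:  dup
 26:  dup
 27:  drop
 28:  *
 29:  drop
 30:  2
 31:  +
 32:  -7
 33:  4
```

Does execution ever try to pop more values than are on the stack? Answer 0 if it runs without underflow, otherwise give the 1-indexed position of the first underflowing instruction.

4      → 4
dup    → 4 4
*      → 16
negate → -16
-10    → -16 -10
-14    → -16 -10 -14
*      → -16 140
swap   → 140 -16
4      → 140 -16 4
-      → 140 -20
mod    → 0
drop   → (empty)
5      → 5
negate → -5
4      → -5 4
drop   → -5
4      → -5 4
dup    → -5 4 4
7      → -5 4 4 7
-      → -5 4 -3
swap   → -5 -3 4
+      → -5 1
-      → -6
dup    → -6 -6
dup    → -6 -6 -6
dup    → -6 -6 -6 -6
drop   → -6 -6 -6
*      → -6 36
drop   → -6
2      → -6 2
+      → -4
-7     → -4 -7
4      → -4 -7 4

0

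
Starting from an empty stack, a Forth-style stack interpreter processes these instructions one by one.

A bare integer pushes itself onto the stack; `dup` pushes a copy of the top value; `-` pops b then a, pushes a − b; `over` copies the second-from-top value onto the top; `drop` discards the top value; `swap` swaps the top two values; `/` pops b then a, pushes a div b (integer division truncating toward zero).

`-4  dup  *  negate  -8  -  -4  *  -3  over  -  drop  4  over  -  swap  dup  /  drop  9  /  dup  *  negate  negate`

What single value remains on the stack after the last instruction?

9

-4     : [-4]
dup    : [-4, -4]
*      : [16]
negate : [-16]
-8     : [-16, -8]
-      : [-8]
-4     : [-8, -4]
*      : [32]
-3     : [32, -3]
over   : [32, -3, 32]
-      : [32, -35]
drop   : [32]
4      : [32, 4]
over   : [32, 4, 32]
-      : [32, -28]
swap   : [-28, 32]
dup    : [-28, 32, 32]
/      : [-28, 1]
drop   : [-28]
9      : [-28, 9]
/      : [-3]
dup    : [-3, -3]
*      : [9]
negate : [-9]
negate : [9]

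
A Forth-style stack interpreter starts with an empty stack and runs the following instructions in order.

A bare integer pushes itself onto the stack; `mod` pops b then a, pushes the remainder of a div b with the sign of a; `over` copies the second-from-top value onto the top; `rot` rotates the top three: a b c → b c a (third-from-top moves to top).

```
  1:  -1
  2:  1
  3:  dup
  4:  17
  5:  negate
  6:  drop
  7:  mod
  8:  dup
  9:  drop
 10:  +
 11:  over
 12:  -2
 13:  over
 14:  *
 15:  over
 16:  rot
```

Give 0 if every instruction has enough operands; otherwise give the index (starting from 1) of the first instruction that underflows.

11

-1      -1
1       -1 1
dup     -1 1 1
17      -1 1 1 17
negate  -1 1 1 -17
drop    -1 1 1
mod     -1 0
dup     -1 0 0
drop    -1 0
+       -1
over  — needs 2 operands, stack has 1 → underflow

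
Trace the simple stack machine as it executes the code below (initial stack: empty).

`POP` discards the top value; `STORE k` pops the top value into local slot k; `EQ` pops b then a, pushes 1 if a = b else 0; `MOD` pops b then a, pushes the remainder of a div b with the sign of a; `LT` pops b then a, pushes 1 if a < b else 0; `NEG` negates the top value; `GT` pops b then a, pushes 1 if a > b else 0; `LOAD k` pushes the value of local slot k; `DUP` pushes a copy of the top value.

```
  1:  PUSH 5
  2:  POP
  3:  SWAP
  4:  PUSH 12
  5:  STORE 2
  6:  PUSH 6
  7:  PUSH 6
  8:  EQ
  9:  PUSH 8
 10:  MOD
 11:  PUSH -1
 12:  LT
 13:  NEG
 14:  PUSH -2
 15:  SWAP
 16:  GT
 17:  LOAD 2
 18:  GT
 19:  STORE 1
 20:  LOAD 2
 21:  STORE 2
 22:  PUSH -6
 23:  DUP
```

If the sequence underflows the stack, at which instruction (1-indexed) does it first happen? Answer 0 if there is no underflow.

PUSH 5  5
POP     (empty)
SWAP  — needs 2 operands, stack has 0 → underflow

3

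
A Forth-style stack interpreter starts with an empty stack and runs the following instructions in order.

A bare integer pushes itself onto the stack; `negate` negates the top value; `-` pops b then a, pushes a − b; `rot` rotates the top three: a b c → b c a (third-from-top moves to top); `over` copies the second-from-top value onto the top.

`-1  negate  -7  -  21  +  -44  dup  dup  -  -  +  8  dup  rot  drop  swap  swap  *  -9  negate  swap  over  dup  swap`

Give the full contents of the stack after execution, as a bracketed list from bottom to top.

[9, 64, 9, 9]

-1     : -1
negate : 1
-7     : 1 -7
-      : 8
21     : 8 21
+      : 29
-44    : 29 -44
dup    : 29 -44 -44
dup    : 29 -44 -44 -44
-      : 29 -44 0
-      : 29 -44
+      : -15
8      : -15 8
dup    : -15 8 8
rot    : 8 8 -15
drop   : 8 8
swap   : 8 8
swap   : 8 8
*      : 64
-9     : 64 -9
negate : 64 9
swap   : 9 64
over   : 9 64 9
dup    : 9 64 9 9
swap   : 9 64 9 9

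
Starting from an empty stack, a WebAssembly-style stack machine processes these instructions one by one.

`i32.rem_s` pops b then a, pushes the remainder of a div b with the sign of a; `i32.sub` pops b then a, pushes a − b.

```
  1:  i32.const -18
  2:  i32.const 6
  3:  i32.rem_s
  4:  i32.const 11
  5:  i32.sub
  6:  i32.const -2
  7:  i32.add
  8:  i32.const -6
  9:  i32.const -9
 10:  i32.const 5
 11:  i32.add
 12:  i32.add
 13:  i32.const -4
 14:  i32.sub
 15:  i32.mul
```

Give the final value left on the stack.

i32.const -18 -> -18
i32.const 6   -> -18 6
i32.rem_s     -> 0
i32.const 11  -> 0 11
i32.sub       -> -11
i32.const -2  -> -11 -2
i32.add       -> -13
i32.const -6  -> -13 -6
i32.const -9  -> -13 -6 -9
i32.const 5   -> -13 -6 -9 5
i32.add       -> -13 -6 -4
i32.add       -> -13 -10
i32.const -4  -> -13 -10 -4
i32.sub       -> -13 -6
i32.mul       -> 78

78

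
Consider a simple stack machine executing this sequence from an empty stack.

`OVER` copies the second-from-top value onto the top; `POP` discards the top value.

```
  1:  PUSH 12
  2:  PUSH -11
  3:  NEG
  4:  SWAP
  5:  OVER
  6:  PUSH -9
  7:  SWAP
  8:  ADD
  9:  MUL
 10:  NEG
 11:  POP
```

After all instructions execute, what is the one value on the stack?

11

PUSH 12   [12]
PUSH -11  [12, -11]
NEG       [12, 11]
SWAP      [11, 12]
OVER      [11, 12, 11]
PUSH -9   [11, 12, 11, -9]
SWAP      [11, 12, -9, 11]
ADD       [11, 12, 2]
MUL       [11, 24]
NEG       [11, -24]
POP       [11]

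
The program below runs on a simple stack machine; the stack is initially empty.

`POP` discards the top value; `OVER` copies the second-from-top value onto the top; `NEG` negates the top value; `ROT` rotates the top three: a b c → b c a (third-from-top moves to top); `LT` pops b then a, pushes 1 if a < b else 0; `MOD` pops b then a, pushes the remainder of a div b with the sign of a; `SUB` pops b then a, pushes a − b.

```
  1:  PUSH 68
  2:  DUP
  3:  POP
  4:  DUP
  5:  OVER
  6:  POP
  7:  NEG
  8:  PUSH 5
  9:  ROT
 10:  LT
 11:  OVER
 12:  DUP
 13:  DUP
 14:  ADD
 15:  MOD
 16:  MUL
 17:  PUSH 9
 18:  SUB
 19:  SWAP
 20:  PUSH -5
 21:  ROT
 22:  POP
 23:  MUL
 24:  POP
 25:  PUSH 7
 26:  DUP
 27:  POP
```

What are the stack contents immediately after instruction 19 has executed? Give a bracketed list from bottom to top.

[-77, -68]

PUSH 68 -> 68
DUP     -> 68 68
POP     -> 68
DUP     -> 68 68
OVER    -> 68 68 68
POP     -> 68 68
NEG     -> 68 -68
PUSH 5  -> 68 -68 5
ROT     -> -68 5 68
LT      -> -68 1
OVER    -> -68 1 -68
DUP     -> -68 1 -68 -68
DUP     -> -68 1 -68 -68 -68
ADD     -> -68 1 -68 -136
MOD     -> -68 1 -68
MUL     -> -68 -68
PUSH 9  -> -68 -68 9
SUB     -> -68 -77
SWAP    -> -77 -68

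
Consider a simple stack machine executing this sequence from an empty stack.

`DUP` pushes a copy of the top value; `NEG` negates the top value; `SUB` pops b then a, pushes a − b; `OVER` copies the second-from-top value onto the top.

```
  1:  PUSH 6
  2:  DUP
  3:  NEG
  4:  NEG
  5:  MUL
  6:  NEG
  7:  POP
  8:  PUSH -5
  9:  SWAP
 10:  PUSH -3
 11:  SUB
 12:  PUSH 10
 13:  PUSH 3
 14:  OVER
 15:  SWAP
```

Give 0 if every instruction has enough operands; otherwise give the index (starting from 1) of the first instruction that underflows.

PUSH 6  : [6]
DUP     : [6, 6]
NEG     : [6, -6]
NEG     : [6, 6]
MUL     : [36]
NEG     : [-36]
POP     : []
PUSH -5 : [-5]
SWAP  — needs 2 operands, stack has 1 → underflow

9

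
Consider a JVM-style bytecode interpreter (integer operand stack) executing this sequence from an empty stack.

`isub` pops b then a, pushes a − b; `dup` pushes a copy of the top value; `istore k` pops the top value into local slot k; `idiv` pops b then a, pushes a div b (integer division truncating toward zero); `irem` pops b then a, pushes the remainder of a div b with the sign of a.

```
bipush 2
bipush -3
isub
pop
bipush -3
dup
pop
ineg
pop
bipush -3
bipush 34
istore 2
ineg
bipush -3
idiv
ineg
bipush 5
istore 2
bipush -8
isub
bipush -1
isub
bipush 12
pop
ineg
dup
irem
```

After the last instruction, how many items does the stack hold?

bipush 2  : [2]
bipush -3 : [2, -3]
isub      : [5]
pop       : []
bipush -3 : [-3]
dup       : [-3, -3]
pop       : [-3]
ineg      : [3]
pop       : []
bipush -3 : [-3]
bipush 34 : [-3, 34]
istore 2  : [-3]
ineg      : [3]
bipush -3 : [3, -3]
idiv      : [-1]
ineg      : [1]
bipush 5  : [1, 5]
istore 2  : [1]
bipush -8 : [1, -8]
isub      : [9]
bipush -1 : [9, -1]
isub      : [10]
bipush 12 : [10, 12]
pop       : [10]
ineg      : [-10]
dup       : [-10, -10]
irem      : [0]

1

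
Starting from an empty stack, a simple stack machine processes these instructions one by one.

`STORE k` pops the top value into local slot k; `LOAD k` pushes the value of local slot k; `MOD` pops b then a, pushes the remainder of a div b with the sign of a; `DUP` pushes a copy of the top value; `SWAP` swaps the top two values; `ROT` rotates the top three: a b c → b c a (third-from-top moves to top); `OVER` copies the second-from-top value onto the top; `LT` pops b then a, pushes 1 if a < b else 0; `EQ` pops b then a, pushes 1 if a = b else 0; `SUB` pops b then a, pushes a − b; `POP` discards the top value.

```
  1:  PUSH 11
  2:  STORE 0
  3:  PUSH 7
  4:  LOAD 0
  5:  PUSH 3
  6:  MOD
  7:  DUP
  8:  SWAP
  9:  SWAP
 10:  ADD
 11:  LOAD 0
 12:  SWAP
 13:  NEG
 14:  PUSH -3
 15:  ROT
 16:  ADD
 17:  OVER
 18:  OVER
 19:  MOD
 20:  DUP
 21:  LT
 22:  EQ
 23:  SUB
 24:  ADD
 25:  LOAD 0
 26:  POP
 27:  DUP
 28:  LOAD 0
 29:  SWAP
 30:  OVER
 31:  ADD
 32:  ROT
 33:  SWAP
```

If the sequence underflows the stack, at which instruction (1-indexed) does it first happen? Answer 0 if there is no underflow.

PUSH 11 → 11
STORE 0 → (empty)
PUSH 7  → 7
LOAD 0  → 7 11
PUSH 3  → 7 11 3
MOD     → 7 2
DUP     → 7 2 2
SWAP    → 7 2 2
SWAP    → 7 2 2
ADD     → 7 4
LOAD 0  → 7 4 11
SWAP    → 7 11 4
NEG     → 7 11 -4
PUSH -3 → 7 11 -4 -3
ROT     → 7 -4 -3 11
ADD     → 7 -4 8
OVER    → 7 -4 8 -4
OVER    → 7 -4 8 -4 8
MOD     → 7 -4 8 -4
DUP     → 7 -4 8 -4 -4
LT      → 7 -4 8 0
EQ      → 7 -4 0
SUB     → 7 -4
ADD     → 3
LOAD 0  → 3 11
POP     → 3
DUP     → 3 3
LOAD 0  → 3 3 11
SWAP    → 3 11 3
OVER    → 3 11 3 11
ADD     → 3 11 14
ROT     → 11 14 3
SWAP    → 11 3 14

0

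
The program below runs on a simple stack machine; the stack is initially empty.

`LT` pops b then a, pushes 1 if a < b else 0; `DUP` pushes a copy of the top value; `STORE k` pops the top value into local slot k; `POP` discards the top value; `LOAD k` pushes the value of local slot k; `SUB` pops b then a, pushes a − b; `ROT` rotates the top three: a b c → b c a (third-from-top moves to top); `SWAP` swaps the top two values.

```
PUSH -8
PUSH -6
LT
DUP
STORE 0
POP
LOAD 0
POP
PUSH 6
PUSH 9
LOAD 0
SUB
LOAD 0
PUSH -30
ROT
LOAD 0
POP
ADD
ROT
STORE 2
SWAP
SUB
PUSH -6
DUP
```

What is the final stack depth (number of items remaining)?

PUSH -8   -8
PUSH -6   -8 -6
LT        1
DUP       1 1
STORE 0   1
POP       (empty)
LOAD 0    1
POP       (empty)
PUSH 6    6
PUSH 9    6 9
LOAD 0    6 9 1
SUB       6 8
LOAD 0    6 8 1
PUSH -30  6 8 1 -30
ROT       6 1 -30 8
LOAD 0    6 1 -30 8 1
POP       6 1 -30 8
ADD       6 1 -22
ROT       1 -22 6
STORE 2   1 -22
SWAP      -22 1
SUB       -23
PUSH -6   -23 -6
DUP       -23 -6 -6

3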